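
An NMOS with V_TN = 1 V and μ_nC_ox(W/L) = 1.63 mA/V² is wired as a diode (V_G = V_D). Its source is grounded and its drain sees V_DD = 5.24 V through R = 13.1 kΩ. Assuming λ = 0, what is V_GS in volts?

V_GS = 1.59 V

With gate tied to drain, V_GS = V_DS ≥ V_GS − V_TN, so the device is in saturation.
KCL at the drain: ½ k_n (V_GS − V_TN)² = (V_DD − V_GS)/R.
Let x = V_GS − 1. Then 10.7 x² + x − 4.24 = 0, giving x = 0.585 V (positive root), so V_GS = 1.59 V.
I_D = (V_DD − V_GS)/R = (5.24 − 1.59) / 13.1 = 0.279 mA.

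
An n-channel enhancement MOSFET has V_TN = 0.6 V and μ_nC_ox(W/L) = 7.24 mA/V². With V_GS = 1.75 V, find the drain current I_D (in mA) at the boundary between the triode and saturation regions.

I_D = 4.79 mA

At the boundary V_DS = V_ov = V_GS − V_TN = 1.75 − 0.6 = 1.15 V.
I_D = ½ k_n V_ov² = 0.5 × 7.24 × 1.15² = 4.79 mA.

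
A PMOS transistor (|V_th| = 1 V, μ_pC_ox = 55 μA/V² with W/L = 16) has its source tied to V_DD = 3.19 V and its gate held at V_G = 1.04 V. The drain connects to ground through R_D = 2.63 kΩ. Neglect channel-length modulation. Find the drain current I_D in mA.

V_SG = V_DD − V_G = 3.19 − 1.04 = 2.15 V, so V_ov = 2.15 − 1 = 1.15 V.
k_p = μ_pC_ox · (W/L) = 0.88 mA/V².
Assume saturation: I_D = ½ k_p V_ov² = 0.5 × 0.88 × 1.15² = 0.582 mA, giving V_SD = V_DD − I_D R_D = 3.19 − 0.582 × 2.63 = 1.66 V.
V_SD = 1.66 V ≥ V_ov = 1.15 V, confirming saturation.

I_D = 0.582 mA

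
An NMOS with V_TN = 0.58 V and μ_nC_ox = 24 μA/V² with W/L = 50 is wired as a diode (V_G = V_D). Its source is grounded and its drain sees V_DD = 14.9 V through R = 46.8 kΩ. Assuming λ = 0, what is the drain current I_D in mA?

With gate tied to drain, V_GS = V_DS ≥ V_GS − V_TN, so the device is in saturation.
k_n = μ_nC_ox · (W/L) = 1.2 mA/V².
KCL at the drain: ½ k_n (V_GS − V_TN)² = (V_DD − V_GS)/R.
Let x = V_GS − 0.58. Then 28.1 x² + x − 14.32 = 0, giving x = 0.697 V (positive root), so V_GS = 1.28 V.
I_D = (V_DD − V_GS)/R = (14.9 − 1.28) / 46.8 = 0.291 mA.

I_D = 0.291 mA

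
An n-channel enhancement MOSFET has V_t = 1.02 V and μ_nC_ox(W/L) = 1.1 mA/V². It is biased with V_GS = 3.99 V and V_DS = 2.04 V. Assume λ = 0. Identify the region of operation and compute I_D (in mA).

V_ov = V_GS − V_t = 3.99 − 1.02 = 2.97 V.
Since V_DS = 2.04 V < V_ov = 2.97 V, the device is in the triode region.
I_D = k_n [V_ov · V_DS − ½ V_DS²] = 1.1 × [2.97 × 2.04 − 0.5 × 2.04²] = 4.38 mA.

Triode; I_D = 4.38 mA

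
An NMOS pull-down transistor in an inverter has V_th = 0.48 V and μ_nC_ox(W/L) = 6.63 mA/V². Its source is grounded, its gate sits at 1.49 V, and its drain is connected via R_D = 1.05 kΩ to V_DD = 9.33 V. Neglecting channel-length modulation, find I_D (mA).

V_GS = V_G = 1.49 V, so V_ov = 1.49 − 0.48 = 1.01 V.
Assume saturation: I_D = ½ k_n V_ov² = 0.5 × 6.63 × 1.01² = 3.38 mA, giving V_DS = V_DD − I_D R_D = 9.33 − 3.38 × 1.05 = 5.78 V.
V_DS = 5.78 V ≥ V_ov = 1.01 V, confirming saturation.

I_D = 3.38 mA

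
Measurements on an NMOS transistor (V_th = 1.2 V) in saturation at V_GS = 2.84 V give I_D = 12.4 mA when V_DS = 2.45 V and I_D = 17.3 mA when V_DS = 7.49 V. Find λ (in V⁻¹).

λ = 0.0970 V⁻¹

With V_GS fixed, I_D ∝ (1 + λ V_DS) in saturation, so I_D2/I_D1 = (1 + λ V_DS2)/(1 + λ V_DS1).
17.3/12.4 = 1.395 = (1 + 7.49 λ)/(1 + 2.45 λ).
Solving: λ (I_D1 V_DS2 − I_D2 V_DS1) = I_D2 − I_D1, so λ = (17.3 − 12.4) / (12.4 × 7.49 − 17.3 × 2.45) = 4.9 / 50.5 = 0.097 V⁻¹.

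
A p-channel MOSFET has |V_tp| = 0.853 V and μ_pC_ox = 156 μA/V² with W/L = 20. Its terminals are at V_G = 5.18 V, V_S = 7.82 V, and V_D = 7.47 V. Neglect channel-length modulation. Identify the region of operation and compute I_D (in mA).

Triode; I_D = 1.76 mA

V_SG = V_S − V_G = 7.82 − 5.18 = 2.64 V; V_SD = V_S − V_D = 7.82 − 7.47 = 0.35 V.
k_p = μ_pC_ox · (W/L) = 3.12 mA/V².
V_ov = V_SG − |V_tp| = 2.64 − 0.853 = 1.79 V.
Since V_SD = 0.35 V < V_ov = 1.79 V, the device is in the triode region.
I_D = k_p [V_ov · V_SD − ½ V_SD²] = 3.12 × [1.79 × 0.35 − 0.5 × 0.35²] = 1.76 mA.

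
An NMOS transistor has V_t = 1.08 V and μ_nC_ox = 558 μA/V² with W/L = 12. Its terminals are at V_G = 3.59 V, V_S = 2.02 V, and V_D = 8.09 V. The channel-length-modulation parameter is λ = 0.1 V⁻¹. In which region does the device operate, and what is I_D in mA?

Saturation; I_D = 1.29 mA

V_GS = V_G − V_S = 3.59 − 2.02 = 1.57 V; V_DS = V_D − V_S = 8.09 − 2.02 = 6.07 V.
k_n = μ_nC_ox · (W/L) = 6.696 mA/V².
V_ov = V_GS − V_t = 1.57 − 1.08 = 0.49 V.
Since V_DS = 6.07 V ≥ V_ov = 0.49 V, the device is in saturation.
I_D = ½ k_n V_ov² (1 + λ V_DS) = 0.5 × 6.696 × 0.49² × (1 + 0.1 × 6.07) = 1.29 mA.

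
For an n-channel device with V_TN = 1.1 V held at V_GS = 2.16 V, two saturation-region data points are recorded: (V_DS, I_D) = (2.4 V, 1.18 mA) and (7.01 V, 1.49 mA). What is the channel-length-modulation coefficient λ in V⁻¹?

λ = 0.0660 V⁻¹

With V_GS fixed, I_D ∝ (1 + λ V_DS) in saturation, so I_D2/I_D1 = (1 + λ V_DS2)/(1 + λ V_DS1).
1.49/1.18 = 1.263 = (1 + 7.01 λ)/(1 + 2.4 λ).
Solving: λ (I_D1 V_DS2 − I_D2 V_DS1) = I_D2 − I_D1, so λ = (1.49 − 1.18) / (1.18 × 7.01 − 1.49 × 2.4) = 0.31 / 4.7 = 0.066 V⁻¹.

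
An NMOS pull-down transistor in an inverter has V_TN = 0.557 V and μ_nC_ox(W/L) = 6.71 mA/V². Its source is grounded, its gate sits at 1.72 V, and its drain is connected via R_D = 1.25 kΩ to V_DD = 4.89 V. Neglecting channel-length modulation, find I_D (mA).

V_GS = V_G = 1.72 V, so V_ov = 1.72 − 0.557 = 1.16 V.
Assume saturation: I_D = ½ k_n V_ov² = 0.5 × 6.71 × 1.16² = 4.54 mA, giving V_DS = V_DD − I_D R_D = 4.89 − 4.54 × 1.25 = -0.782 V.
But -0.782 V < V_ov = 1.16 V, so the device is actually in triode.
In triode I_D = k_n[V_ov V_DS − ½ V_DS²] and I_D = (V_DD − V_DS)/R_D. Equating: 4.19 V_DS² − 10.75 V_DS + 4.89 = 0, giving V_DS = 0.591 V (the root below V_ov).
I_D = (4.89 − 0.591) / 1.25 = 3.44 mA.

I_D = 3.44 mA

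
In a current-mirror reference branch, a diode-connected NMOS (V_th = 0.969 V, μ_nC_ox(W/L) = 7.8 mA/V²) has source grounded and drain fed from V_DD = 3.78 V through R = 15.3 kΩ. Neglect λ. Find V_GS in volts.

V_GS = 1.18 V

With gate tied to drain, V_GS = V_DS ≥ V_GS − V_th, so the device is in saturation.
KCL at the drain: ½ k_n (V_GS − V_th)² = (V_DD − V_GS)/R.
Let x = V_GS − 0.969. Then 59.7 x² + x − 2.811 = 0, giving x = 0.209 V (positive root), so V_GS = 1.18 V.
I_D = (V_DD − V_GS)/R = (3.78 − 1.18) / 15.3 = 0.17 mA.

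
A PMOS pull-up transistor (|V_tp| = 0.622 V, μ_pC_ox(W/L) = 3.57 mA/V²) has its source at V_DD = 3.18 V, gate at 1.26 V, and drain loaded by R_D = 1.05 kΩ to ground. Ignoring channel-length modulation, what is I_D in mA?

I_D = 2.36 mA

V_SG = V_DD − V_G = 3.18 − 1.26 = 1.92 V, so V_ov = 1.92 − 0.622 = 1.3 V.
Assume saturation: I_D = ½ k_p V_ov² = 0.5 × 3.57 × 1.3² = 3.01 mA, giving V_SD = V_DD − I_D R_D = 3.18 − 3.01 × 1.05 = 0.0223 V.
But 0.0223 V < V_ov = 1.3 V, so the device is actually in triode.
In triode I_D = k_p[V_ov V_SD − ½ V_SD²] and I_D = (V_DD − V_SD)/R_D. Equating: 1.87 V_SD² − 5.866 V_SD + 3.18 = 0, giving V_SD = 0.698 V (the root below V_ov).
I_D = (3.18 − 0.698) / 1.05 = 2.36 mA.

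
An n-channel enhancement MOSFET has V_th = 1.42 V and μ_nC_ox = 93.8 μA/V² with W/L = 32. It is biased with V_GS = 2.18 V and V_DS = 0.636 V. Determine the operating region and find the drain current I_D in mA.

Triode; I_D = 0.844 mA

k_n = μ_nC_ox · (W/L) = 3.002 mA/V².
V_ov = V_GS − V_th = 2.18 − 1.42 = 0.76 V.
Since V_DS = 0.636 V < V_ov = 0.76 V, the device is in the triode region.
I_D = k_n [V_ov · V_DS − ½ V_DS²] = 3.002 × [0.76 × 0.636 − 0.5 × 0.636²] = 0.844 mA.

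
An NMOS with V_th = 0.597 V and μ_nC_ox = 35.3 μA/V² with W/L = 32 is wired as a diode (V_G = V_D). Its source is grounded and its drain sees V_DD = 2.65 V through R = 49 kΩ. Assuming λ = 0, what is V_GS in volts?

With gate tied to drain, V_GS = V_DS ≥ V_GS − V_th, so the device is in saturation.
k_n = μ_nC_ox · (W/L) = 1.13 mA/V².
KCL at the drain: ½ k_n (V_GS − V_th)² = (V_DD − V_GS)/R.
Let x = V_GS − 0.597. Then 27.7 x² + x − 2.053 = 0, giving x = 0.255 V (positive root), so V_GS = 0.852 V.
I_D = (V_DD − V_GS)/R = (2.65 − 0.852) / 49 = 0.0367 mA.

V_GS = 0.852 V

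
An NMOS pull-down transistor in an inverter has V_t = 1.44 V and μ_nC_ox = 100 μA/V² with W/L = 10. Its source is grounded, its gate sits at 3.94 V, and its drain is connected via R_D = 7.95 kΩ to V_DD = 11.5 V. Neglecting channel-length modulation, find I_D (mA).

V_GS = V_G = 3.94 V, so V_ov = 3.94 − 1.44 = 2.5 V.
k_n = μ_nC_ox · (W/L) = 1 mA/V².
Assume saturation: I_D = ½ k_n V_ov² = 0.5 × 1 × 2.5² = 3.12 mA, giving V_DS = V_DD − I_D R_D = 11.5 − 3.12 × 7.95 = -13.3 V.
But -13.3 V < V_ov = 2.5 V, so the device is actually in triode.
In triode I_D = k_n[V_ov V_DS − ½ V_DS²] and I_D = (V_DD − V_DS)/R_D. Equating: 3.98 V_DS² − 20.88 V_DS + 11.5 = 0, giving V_DS = 0.625 V (the root below V_ov).
I_D = (11.5 − 0.625) / 7.95 = 1.37 mA.

I_D = 1.37 mA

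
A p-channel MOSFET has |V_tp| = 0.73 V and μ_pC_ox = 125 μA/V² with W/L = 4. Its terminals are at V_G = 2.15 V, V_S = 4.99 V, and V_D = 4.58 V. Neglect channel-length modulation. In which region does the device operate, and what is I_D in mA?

V_SG = V_S − V_G = 4.99 − 2.15 = 2.84 V; V_SD = V_S − V_D = 4.99 − 4.58 = 0.41 V.
k_p = μ_pC_ox · (W/L) = 0.5 mA/V².
V_ov = V_SG − |V_tp| = 2.84 − 0.73 = 2.11 V.
Since V_SD = 0.41 V < V_ov = 2.11 V, the device is in the triode region.
I_D = k_p [V_ov · V_SD − ½ V_SD²] = 0.5 × [2.11 × 0.41 − 0.5 × 0.41²] = 0.391 mA.

Triode; I_D = 0.391 mA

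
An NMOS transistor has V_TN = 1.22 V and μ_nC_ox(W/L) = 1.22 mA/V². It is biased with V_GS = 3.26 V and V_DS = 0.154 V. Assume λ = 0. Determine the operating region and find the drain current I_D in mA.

V_ov = V_GS − V_TN = 3.26 − 1.22 = 2.04 V.
Since V_DS = 0.154 V < V_ov = 2.04 V, the device is in the triode region.
I_D = k_n [V_ov · V_DS − ½ V_DS²] = 1.22 × [2.04 × 0.154 − 0.5 × 0.154²] = 0.369 mA.

Triode; I_D = 0.369 mA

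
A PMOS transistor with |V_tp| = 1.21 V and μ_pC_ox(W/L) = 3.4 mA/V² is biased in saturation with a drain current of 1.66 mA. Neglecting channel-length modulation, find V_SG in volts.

In saturation I_D = ½ k_p (V_SG − |V_tp|)², so V_SG − |V_tp| = √(2 I_D / k_p) = √(2 × 1.66 / 3.4) = 0.988 V.
V_SG = 1.21 + 0.988 = 2.2 V.

V_SG = 2.20 V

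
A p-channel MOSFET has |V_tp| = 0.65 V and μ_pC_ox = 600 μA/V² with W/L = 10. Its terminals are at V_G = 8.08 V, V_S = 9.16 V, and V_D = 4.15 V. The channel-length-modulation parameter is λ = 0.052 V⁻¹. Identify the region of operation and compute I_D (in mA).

Saturation; I_D = 0.699 mA

V_SG = V_S − V_G = 9.16 − 8.08 = 1.08 V; V_SD = V_S − V_D = 9.16 − 4.15 = 5.01 V.
k_p = μ_pC_ox · (W/L) = 6 mA/V².
V_ov = V_SG − |V_tp| = 1.08 − 0.65 = 0.43 V.
Since V_SD = 5.01 V ≥ V_ov = 0.43 V, the device is in saturation.
I_D = ½ k_p V_ov² (1 + λ V_SD) = 0.5 × 6 × 0.43² × (1 + 0.052 × 5.01) = 0.699 mA.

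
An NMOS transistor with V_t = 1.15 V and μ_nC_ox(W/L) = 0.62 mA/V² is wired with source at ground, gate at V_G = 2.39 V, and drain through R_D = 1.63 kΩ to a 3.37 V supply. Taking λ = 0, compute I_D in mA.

I_D = 0.477 mA

V_GS = V_G = 2.39 V, so V_ov = 2.39 − 1.15 = 1.24 V.
Assume saturation: I_D = ½ k_n V_ov² = 0.5 × 0.62 × 1.24² = 0.477 mA, giving V_DS = V_DD − I_D R_D = 3.37 − 0.477 × 1.63 = 2.59 V.
V_DS = 2.59 V ≥ V_ov = 1.24 V, confirming saturation.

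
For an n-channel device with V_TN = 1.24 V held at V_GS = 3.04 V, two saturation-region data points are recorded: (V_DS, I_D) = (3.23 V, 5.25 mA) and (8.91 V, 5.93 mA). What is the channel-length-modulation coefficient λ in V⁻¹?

With V_GS fixed, I_D ∝ (1 + λ V_DS) in saturation, so I_D2/I_D1 = (1 + λ V_DS2)/(1 + λ V_DS1).
5.93/5.25 = 1.13 = (1 + 8.91 λ)/(1 + 3.23 λ).
Solving: λ (I_D1 V_DS2 − I_D2 V_DS1) = I_D2 − I_D1, so λ = (5.93 − 5.25) / (5.25 × 8.91 − 5.93 × 3.23) = 0.68 / 27.6 = 0.0246 V⁻¹.

λ = 0.0246 V⁻¹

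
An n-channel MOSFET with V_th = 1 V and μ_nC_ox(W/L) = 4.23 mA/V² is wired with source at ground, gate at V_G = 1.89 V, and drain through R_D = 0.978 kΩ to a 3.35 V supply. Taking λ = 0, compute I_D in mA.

I_D = 1.68 mA

V_GS = V_G = 1.89 V, so V_ov = 1.89 − 1 = 0.89 V.
Assume saturation: I_D = ½ k_n V_ov² = 0.5 × 4.23 × 0.89² = 1.68 mA, giving V_DS = V_DD − I_D R_D = 3.35 − 1.68 × 0.978 = 1.71 V.
V_DS = 1.71 V ≥ V_ov = 0.89 V, confirming saturation.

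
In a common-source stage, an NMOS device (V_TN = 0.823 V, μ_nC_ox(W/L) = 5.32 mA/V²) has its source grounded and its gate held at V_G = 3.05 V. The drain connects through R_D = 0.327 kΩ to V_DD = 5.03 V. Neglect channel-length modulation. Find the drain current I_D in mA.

V_GS = V_G = 3.05 V, so V_ov = 3.05 − 0.823 = 2.23 V.
Assume saturation: I_D = ½ k_n V_ov² = 0.5 × 5.32 × 2.23² = 13.2 mA, giving V_DS = V_DD − I_D R_D = 5.03 − 13.2 × 0.327 = 0.716 V.
But 0.716 V < V_ov = 2.23 V, so the device is actually in triode.
In triode I_D = k_n[V_ov V_DS − ½ V_DS²] and I_D = (V_DD − V_DS)/R_D. Equating: 0.87 V_DS² − 4.874 V_DS + 5.03 = 0, giving V_DS = 1.36 V (the root below V_ov).
I_D = (5.03 − 1.36) / 0.327 = 11.2 mA.

I_D = 11.2 mA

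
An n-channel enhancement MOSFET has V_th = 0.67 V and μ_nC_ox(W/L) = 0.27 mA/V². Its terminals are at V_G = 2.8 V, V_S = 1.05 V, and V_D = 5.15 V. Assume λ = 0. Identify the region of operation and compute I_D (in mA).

Saturation; I_D = 0.157 mA

V_GS = V_G − V_S = 2.8 − 1.05 = 1.75 V; V_DS = V_D − V_S = 5.15 − 1.05 = 4.1 V.
V_ov = V_GS − V_th = 1.75 − 0.67 = 1.08 V.
Since V_DS = 4.1 V ≥ V_ov = 1.08 V, the device is in saturation.
I_D = ½ k_n V_ov² = 0.5 × 0.27 × 1.08² = 0.157 mA.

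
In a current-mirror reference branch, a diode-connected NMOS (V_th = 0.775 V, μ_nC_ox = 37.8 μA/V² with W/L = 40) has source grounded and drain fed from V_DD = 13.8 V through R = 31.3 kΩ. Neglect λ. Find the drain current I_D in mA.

I_D = 0.393 mA

With gate tied to drain, V_GS = V_DS ≥ V_GS − V_th, so the device is in saturation.
k_n = μ_nC_ox · (W/L) = 1.512 mA/V².
KCL at the drain: ½ k_n (V_GS − V_th)² = (V_DD − V_GS)/R.
Let x = V_GS − 0.775. Then 23.7 x² + x − 13.03 = 0, giving x = 0.721 V (positive root), so V_GS = 1.5 V.
I_D = (V_DD − V_GS)/R = (13.8 − 1.5) / 31.3 = 0.393 mA.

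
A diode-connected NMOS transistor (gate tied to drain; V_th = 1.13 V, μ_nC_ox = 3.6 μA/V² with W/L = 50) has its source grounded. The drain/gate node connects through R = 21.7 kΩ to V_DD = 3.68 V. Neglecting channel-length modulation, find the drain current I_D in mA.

I_D = 0.0753 mA

With gate tied to drain, V_GS = V_DS ≥ V_GS − V_th, so the device is in saturation.
k_n = μ_nC_ox · (W/L) = 0.18 mA/V².
KCL at the drain: ½ k_n (V_GS − V_th)² = (V_DD − V_GS)/R.
Let x = V_GS − 1.13. Then 1.95 x² + x − 2.55 = 0, giving x = 0.915 V (positive root), so V_GS = 2.04 V.
I_D = (V_DD − V_GS)/R = (3.68 − 2.04) / 21.7 = 0.0753 mA.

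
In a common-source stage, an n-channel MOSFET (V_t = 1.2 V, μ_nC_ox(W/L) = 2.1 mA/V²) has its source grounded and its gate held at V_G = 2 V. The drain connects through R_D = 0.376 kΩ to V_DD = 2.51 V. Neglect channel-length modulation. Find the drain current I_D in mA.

I_D = 0.672 mA

V_GS = V_G = 2 V, so V_ov = 2 − 1.2 = 0.8 V.
Assume saturation: I_D = ½ k_n V_ov² = 0.5 × 2.1 × 0.8² = 0.672 mA, giving V_DS = V_DD − I_D R_D = 2.51 − 0.672 × 0.376 = 2.26 V.
V_DS = 2.26 V ≥ V_ov = 0.8 V, confirming saturation.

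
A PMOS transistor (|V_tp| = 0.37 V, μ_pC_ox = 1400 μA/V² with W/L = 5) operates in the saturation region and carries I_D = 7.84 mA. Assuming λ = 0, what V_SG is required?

k_p = μ_pC_ox · (W/L) = 7 mA/V².
In saturation I_D = ½ k_p (V_SG − |V_tp|)², so V_SG − |V_tp| = √(2 I_D / k_p) = √(2 × 7.84 / 7) = 1.5 V.
V_SG = 0.37 + 1.5 = 1.87 V.

V_SG = 1.87 V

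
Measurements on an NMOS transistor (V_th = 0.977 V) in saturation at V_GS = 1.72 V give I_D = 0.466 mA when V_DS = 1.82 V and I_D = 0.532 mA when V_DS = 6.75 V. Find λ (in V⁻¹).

λ = 0.0303 V⁻¹

With V_GS fixed, I_D ∝ (1 + λ V_DS) in saturation, so I_D2/I_D1 = (1 + λ V_DS2)/(1 + λ V_DS1).
0.532/0.466 = 1.142 = (1 + 6.75 λ)/(1 + 1.82 λ).
Solving: λ (I_D1 V_DS2 − I_D2 V_DS1) = I_D2 − I_D1, so λ = (0.532 − 0.466) / (0.466 × 6.75 − 0.532 × 1.82) = 0.066 / 2.18 = 0.0303 V⁻¹.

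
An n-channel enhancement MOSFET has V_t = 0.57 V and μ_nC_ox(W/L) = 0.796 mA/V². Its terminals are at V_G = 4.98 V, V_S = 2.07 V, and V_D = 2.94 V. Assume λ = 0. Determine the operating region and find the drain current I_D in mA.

V_GS = V_G − V_S = 4.98 − 2.07 = 2.91 V; V_DS = V_D − V_S = 2.94 − 2.07 = 0.87 V.
V_ov = V_GS − V_t = 2.91 − 0.57 = 2.34 V.
Since V_DS = 0.87 V < V_ov = 2.34 V, the device is in the triode region.
I_D = k_n [V_ov · V_DS − ½ V_DS²] = 0.796 × [2.34 × 0.87 − 0.5 × 0.87²] = 1.32 mA.

Triode; I_D = 1.32 mA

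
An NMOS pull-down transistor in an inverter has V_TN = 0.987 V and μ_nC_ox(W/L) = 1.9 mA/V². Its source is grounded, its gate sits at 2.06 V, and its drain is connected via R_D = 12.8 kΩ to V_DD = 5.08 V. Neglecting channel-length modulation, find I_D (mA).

I_D = 0.381 mA

V_GS = V_G = 2.06 V, so V_ov = 2.06 − 0.987 = 1.07 V.
Assume saturation: I_D = ½ k_n V_ov² = 0.5 × 1.9 × 1.07² = 1.09 mA, giving V_DS = V_DD − I_D R_D = 5.08 − 1.09 × 12.8 = -8.92 V.
But -8.92 V < V_ov = 1.07 V, so the device is actually in triode.
In triode I_D = k_n[V_ov V_DS − ½ V_DS²] and I_D = (V_DD − V_DS)/R_D. Equating: 12.2 V_DS² − 27.1 V_DS + 5.08 = 0, giving V_DS = 0.207 V (the root below V_ov).
I_D = (5.08 − 0.207) / 12.8 = 0.381 mA.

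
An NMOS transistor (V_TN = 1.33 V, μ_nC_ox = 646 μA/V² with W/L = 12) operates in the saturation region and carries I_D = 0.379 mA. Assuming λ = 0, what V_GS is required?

V_GS = 1.64 V

k_n = μ_nC_ox · (W/L) = 7.752 mA/V².
In saturation I_D = ½ k_n (V_GS − V_TN)², so V_GS − V_TN = √(2 I_D / k_n) = √(2 × 0.379 / 7.752) = 0.313 V.
V_GS = 1.33 + 0.313 = 1.64 V.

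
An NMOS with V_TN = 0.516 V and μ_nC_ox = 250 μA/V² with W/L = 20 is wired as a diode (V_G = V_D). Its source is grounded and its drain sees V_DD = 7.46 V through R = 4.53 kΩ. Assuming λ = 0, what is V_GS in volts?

V_GS = 1.26 V

With gate tied to drain, V_GS = V_DS ≥ V_GS − V_TN, so the device is in saturation.
k_n = μ_nC_ox · (W/L) = 5 mA/V².
KCL at the drain: ½ k_n (V_GS − V_TN)² = (V_DD − V_GS)/R.
Let x = V_GS − 0.516. Then 11.3 x² + x − 6.944 = 0, giving x = 0.74 V (positive root), so V_GS = 1.26 V.
I_D = (V_DD − V_GS)/R = (7.46 − 1.26) / 4.53 = 1.37 mA.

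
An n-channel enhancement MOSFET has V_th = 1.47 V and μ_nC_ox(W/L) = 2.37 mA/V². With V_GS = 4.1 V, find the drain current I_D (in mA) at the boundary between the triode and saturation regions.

I_D = 8.20 mA

At the boundary V_DS = V_ov = V_GS − V_th = 4.1 − 1.47 = 2.63 V.
I_D = ½ k_n V_ov² = 0.5 × 2.37 × 2.63² = 8.2 mA.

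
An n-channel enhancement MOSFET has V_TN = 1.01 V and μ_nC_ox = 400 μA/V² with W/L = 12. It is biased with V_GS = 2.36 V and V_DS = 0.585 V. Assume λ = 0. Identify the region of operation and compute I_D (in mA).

k_n = μ_nC_ox · (W/L) = 4.8 mA/V².
V_ov = V_GS − V_TN = 2.36 − 1.01 = 1.35 V.
Since V_DS = 0.585 V < V_ov = 1.35 V, the device is in the triode region.
I_D = k_n [V_ov · V_DS − ½ V_DS²] = 4.8 × [1.35 × 0.585 − 0.5 × 0.585²] = 2.97 mA.

Triode; I_D = 2.97 mA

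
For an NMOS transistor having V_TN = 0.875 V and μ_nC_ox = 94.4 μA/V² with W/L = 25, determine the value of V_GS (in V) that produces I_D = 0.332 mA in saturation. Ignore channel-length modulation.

k_n = μ_nC_ox · (W/L) = 2.36 mA/V².
In saturation I_D = ½ k_n (V_GS − V_TN)², so V_GS − V_TN = √(2 I_D / k_n) = √(2 × 0.332 / 2.36) = 0.53 V.
V_GS = 0.875 + 0.53 = 1.41 V.

V_GS = 1.41 V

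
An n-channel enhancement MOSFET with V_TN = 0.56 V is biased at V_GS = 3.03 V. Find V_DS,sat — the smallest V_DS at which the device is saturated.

V_DS,sat = 2.47 V

The boundary between triode and saturation is V_DS = V_GS − V_TN = V_ov.
V_ov = 3.03 − 0.56 = 2.47 V.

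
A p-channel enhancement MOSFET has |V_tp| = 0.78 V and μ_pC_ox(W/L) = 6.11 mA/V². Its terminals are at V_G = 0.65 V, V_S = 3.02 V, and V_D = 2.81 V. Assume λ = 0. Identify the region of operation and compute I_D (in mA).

V_SG = V_S − V_G = 3.02 − 0.65 = 2.37 V; V_SD = V_S − V_D = 3.02 − 2.81 = 0.21 V.
V_ov = V_SG − |V_tp| = 2.37 − 0.78 = 1.59 V.
Since V_SD = 0.21 V < V_ov = 1.59 V, the device is in the triode region.
I_D = k_p [V_ov · V_SD − ½ V_SD²] = 6.11 × [1.59 × 0.21 − 0.5 × 0.21²] = 1.91 mA.

Triode; I_D = 1.91 mA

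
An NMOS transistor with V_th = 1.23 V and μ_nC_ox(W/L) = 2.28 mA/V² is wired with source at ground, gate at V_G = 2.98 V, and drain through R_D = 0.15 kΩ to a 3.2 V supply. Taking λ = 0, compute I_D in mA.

I_D = 3.49 mA

V_GS = V_G = 2.98 V, so V_ov = 2.98 − 1.23 = 1.75 V.
Assume saturation: I_D = ½ k_n V_ov² = 0.5 × 2.28 × 1.75² = 3.49 mA, giving V_DS = V_DD − I_D R_D = 3.2 − 3.49 × 0.15 = 2.68 V.
V_DS = 2.68 V ≥ V_ov = 1.75 V, confirming saturation.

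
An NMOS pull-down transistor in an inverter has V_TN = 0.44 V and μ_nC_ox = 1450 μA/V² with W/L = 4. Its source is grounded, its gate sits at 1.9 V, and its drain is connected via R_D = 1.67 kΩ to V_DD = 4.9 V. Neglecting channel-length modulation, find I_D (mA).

I_D = 2.71 mA

V_GS = V_G = 1.9 V, so V_ov = 1.9 − 0.44 = 1.46 V.
k_n = μ_nC_ox · (W/L) = 5.8 mA/V².
Assume saturation: I_D = ½ k_n V_ov² = 0.5 × 5.8 × 1.46² = 6.18 mA, giving V_DS = V_DD − I_D R_D = 4.9 − 6.18 × 1.67 = -5.42 V.
But -5.42 V < V_ov = 1.46 V, so the device is actually in triode.
In triode I_D = k_n[V_ov V_DS − ½ V_DS²] and I_D = (V_DD − V_DS)/R_D. Equating: 4.84 V_DS² − 15.14 V_DS + 4.9 = 0, giving V_DS = 0.367 V (the root below V_ov).
I_D = (4.9 − 0.367) / 1.67 = 2.71 mA.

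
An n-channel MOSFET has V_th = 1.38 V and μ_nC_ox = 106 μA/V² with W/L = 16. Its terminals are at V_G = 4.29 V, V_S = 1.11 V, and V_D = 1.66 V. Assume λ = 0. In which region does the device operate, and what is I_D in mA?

Triode; I_D = 1.42 mA

V_GS = V_G − V_S = 4.29 − 1.11 = 3.18 V; V_DS = V_D − V_S = 1.66 − 1.11 = 0.55 V.
k_n = μ_nC_ox · (W/L) = 1.696 mA/V².
V_ov = V_GS − V_th = 3.18 − 1.38 = 1.8 V.
Since V_DS = 0.55 V < V_ov = 1.8 V, the device is in the triode region.
I_D = k_n [V_ov · V_DS − ½ V_DS²] = 1.696 × [1.8 × 0.55 − 0.5 × 0.55²] = 1.42 mA.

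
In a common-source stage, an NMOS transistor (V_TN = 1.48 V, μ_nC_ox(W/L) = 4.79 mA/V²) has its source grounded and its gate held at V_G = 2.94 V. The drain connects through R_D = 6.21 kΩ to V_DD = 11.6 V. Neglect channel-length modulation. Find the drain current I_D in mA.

I_D = 1.82 mA

V_GS = V_G = 2.94 V, so V_ov = 2.94 − 1.48 = 1.46 V.
Assume saturation: I_D = ½ k_n V_ov² = 0.5 × 4.79 × 1.46² = 5.11 mA, giving V_DS = V_DD − I_D R_D = 11.6 − 5.11 × 6.21 = -20.1 V.
But -20.1 V < V_ov = 1.46 V, so the device is actually in triode.
In triode I_D = k_n[V_ov V_DS − ½ V_DS²] and I_D = (V_DD − V_DS)/R_D. Equating: 14.9 V_DS² − 44.43 V_DS + 11.6 = 0, giving V_DS = 0.289 V (the root below V_ov).
I_D = (11.6 − 0.289) / 6.21 = 1.82 mA.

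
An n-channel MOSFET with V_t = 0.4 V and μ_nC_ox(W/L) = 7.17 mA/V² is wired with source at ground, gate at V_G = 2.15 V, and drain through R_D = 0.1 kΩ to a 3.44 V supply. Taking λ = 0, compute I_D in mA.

I_D = 11.0 mA

V_GS = V_G = 2.15 V, so V_ov = 2.15 − 0.4 = 1.75 V.
Assume saturation: I_D = ½ k_n V_ov² = 0.5 × 7.17 × 1.75² = 11 mA, giving V_DS = V_DD − I_D R_D = 3.44 − 11 × 0.1 = 2.34 V.
V_DS = 2.34 V ≥ V_ov = 1.75 V, confirming saturation.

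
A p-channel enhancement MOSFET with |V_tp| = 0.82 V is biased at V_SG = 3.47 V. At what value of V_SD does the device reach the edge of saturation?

The boundary between triode and saturation is V_SD = V_SG − |V_tp| = V_ov.
V_ov = 3.47 − 0.82 = 2.65 V.

V_SD,sat = 2.65 V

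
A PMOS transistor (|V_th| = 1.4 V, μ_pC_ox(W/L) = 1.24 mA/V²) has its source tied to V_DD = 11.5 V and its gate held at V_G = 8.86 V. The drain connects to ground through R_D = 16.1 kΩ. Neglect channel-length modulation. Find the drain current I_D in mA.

I_D = 0.679 mA

V_SG = V_DD − V_G = 11.5 − 8.86 = 2.64 V, so V_ov = 2.64 − 1.4 = 1.24 V.
Assume saturation: I_D = ½ k_p V_ov² = 0.5 × 1.24 × 1.24² = 0.953 mA, giving V_SD = V_DD − I_D R_D = 11.5 − 0.953 × 16.1 = -3.85 V.
But -3.85 V < V_ov = 1.24 V, so the device is actually in triode.
In triode I_D = k_p[V_ov V_SD − ½ V_SD²] and I_D = (V_DD − V_SD)/R_D. Equating: 9.98 V_SD² − 25.76 V_SD + 11.5 = 0, giving V_SD = 0.574 V (the root below V_ov).
I_D = (11.5 − 0.574) / 16.1 = 0.679 mA.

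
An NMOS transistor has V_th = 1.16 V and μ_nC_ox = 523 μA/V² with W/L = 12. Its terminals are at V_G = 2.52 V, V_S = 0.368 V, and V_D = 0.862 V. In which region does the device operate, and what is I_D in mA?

V_GS = V_G − V_S = 2.52 − 0.368 = 2.15 V; V_DS = V_D − V_S = 0.862 − 0.368 = 0.494 V.
k_n = μ_nC_ox · (W/L) = 6.276 mA/V².
V_ov = V_GS − V_th = 2.15 − 1.16 = 0.992 V.
Since V_DS = 0.494 V < V_ov = 0.992 V, the device is in the triode region.
I_D = k_n [V_ov · V_DS − ½ V_DS²] = 6.276 × [0.992 × 0.494 − 0.5 × 0.494²] = 2.31 mA.

Triode; I_D = 2.31 mA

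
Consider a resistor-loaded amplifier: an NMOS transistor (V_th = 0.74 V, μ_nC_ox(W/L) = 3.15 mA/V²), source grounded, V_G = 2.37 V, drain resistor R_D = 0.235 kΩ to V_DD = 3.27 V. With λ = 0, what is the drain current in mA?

I_D = 4.18 mA

V_GS = V_G = 2.37 V, so V_ov = 2.37 − 0.74 = 1.63 V.
Assume saturation: I_D = ½ k_n V_ov² = 0.5 × 3.15 × 1.63² = 4.18 mA, giving V_DS = V_DD − I_D R_D = 3.27 − 4.18 × 0.235 = 2.29 V.
V_DS = 2.29 V ≥ V_ov = 1.63 V, confirming saturation.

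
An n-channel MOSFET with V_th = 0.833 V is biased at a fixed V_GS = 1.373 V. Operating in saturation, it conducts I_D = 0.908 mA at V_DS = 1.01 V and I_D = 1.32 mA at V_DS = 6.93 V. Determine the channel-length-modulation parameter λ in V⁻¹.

λ = 0.0831 V⁻¹

With V_GS fixed, I_D ∝ (1 + λ V_DS) in saturation, so I_D2/I_D1 = (1 + λ V_DS2)/(1 + λ V_DS1).
1.32/0.908 = 1.454 = (1 + 6.93 λ)/(1 + 1.01 λ).
Solving: λ (I_D1 V_DS2 − I_D2 V_DS1) = I_D2 − I_D1, so λ = (1.32 − 0.908) / (0.908 × 6.93 − 1.32 × 1.01) = 0.412 / 4.96 = 0.0831 V⁻¹.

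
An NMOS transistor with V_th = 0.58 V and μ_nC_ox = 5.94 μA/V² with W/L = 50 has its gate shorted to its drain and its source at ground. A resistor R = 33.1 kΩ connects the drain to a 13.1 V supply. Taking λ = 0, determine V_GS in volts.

V_GS = 2.08 V

With gate tied to drain, V_GS = V_DS ≥ V_GS − V_th, so the device is in saturation.
k_n = μ_nC_ox · (W/L) = 0.297 mA/V².
KCL at the drain: ½ k_n (V_GS − V_th)² = (V_DD − V_GS)/R.
Let x = V_GS − 0.58. Then 4.92 x² + x − 12.52 = 0, giving x = 1.5 V (positive root), so V_GS = 2.08 V.
I_D = (V_DD − V_GS)/R = (13.1 − 2.08) / 33.1 = 0.333 mA.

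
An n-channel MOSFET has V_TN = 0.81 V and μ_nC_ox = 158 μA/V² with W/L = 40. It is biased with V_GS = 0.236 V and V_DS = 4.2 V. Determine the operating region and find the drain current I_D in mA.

Cutoff; I_D = 0 mA

V_GS = 0.236 V < V_TN = 0.81 V, so the transistor is in cutoff.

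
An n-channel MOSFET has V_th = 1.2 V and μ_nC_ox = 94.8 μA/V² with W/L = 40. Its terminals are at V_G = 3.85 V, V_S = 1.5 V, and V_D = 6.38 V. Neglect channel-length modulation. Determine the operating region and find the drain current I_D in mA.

V_GS = V_G − V_S = 3.85 − 1.5 = 2.35 V; V_DS = V_D − V_S = 6.38 − 1.5 = 4.88 V.
k_n = μ_nC_ox · (W/L) = 3.792 mA/V².
V_ov = V_GS − V_th = 2.35 − 1.2 = 1.15 V.
Since V_DS = 4.88 V ≥ V_ov = 1.15 V, the device is in saturation.
I_D = ½ k_n V_ov² = 0.5 × 3.792 × 1.15² = 2.51 mA.

Saturation; I_D = 2.51 mA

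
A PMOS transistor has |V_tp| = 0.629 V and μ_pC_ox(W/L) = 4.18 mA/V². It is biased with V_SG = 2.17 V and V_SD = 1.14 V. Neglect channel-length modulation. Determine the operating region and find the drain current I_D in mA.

V_ov = V_SG − |V_tp| = 2.17 − 0.629 = 1.54 V.
Since V_SD = 1.14 V < V_ov = 1.54 V, the device is in the triode region.
I_D = k_p [V_ov · V_SD − ½ V_SD²] = 4.18 × [1.54 × 1.14 − 0.5 × 1.14²] = 4.63 mA.

Triode; I_D = 4.63 mA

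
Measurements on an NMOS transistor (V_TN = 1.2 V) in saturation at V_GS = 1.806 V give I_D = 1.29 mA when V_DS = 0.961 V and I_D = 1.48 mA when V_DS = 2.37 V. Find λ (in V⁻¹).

With V_GS fixed, I_D ∝ (1 + λ V_DS) in saturation, so I_D2/I_D1 = (1 + λ V_DS2)/(1 + λ V_DS1).
1.48/1.29 = 1.147 = (1 + 2.37 λ)/(1 + 0.961 λ).
Solving: λ (I_D1 V_DS2 − I_D2 V_DS1) = I_D2 − I_D1, so λ = (1.48 − 1.29) / (1.29 × 2.37 − 1.48 × 0.961) = 0.19 / 1.64 = 0.116 V⁻¹.

λ = 0.116 V⁻¹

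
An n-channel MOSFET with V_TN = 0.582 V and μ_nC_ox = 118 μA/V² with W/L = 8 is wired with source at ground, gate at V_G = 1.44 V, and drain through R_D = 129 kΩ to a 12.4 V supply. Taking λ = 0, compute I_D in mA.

I_D = 0.0951 mA

V_GS = V_G = 1.44 V, so V_ov = 1.44 − 0.582 = 0.858 V.
k_n = μ_nC_ox · (W/L) = 0.944 mA/V².
Assume saturation: I_D = ½ k_n V_ov² = 0.5 × 0.944 × 0.858² = 0.347 mA, giving V_DS = V_DD − I_D R_D = 12.4 − 0.347 × 129 = -32.4 V.
But -32.4 V < V_ov = 0.858 V, so the device is actually in triode.
In triode I_D = k_n[V_ov V_DS − ½ V_DS²] and I_D = (V_DD − V_DS)/R_D. Equating: 60.9 V_DS² − 105.5 V_DS + 12.4 = 0, giving V_DS = 0.127 V (the root below V_ov).
I_D = (12.4 − 0.127) / 129 = 0.0951 mA.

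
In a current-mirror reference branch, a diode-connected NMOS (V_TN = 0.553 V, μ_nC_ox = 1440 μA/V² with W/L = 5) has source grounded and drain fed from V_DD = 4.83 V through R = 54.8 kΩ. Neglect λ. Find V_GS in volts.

With gate tied to drain, V_GS = V_DS ≥ V_GS − V_TN, so the device is in saturation.
k_n = μ_nC_ox · (W/L) = 7.2 mA/V².
KCL at the drain: ½ k_n (V_GS − V_TN)² = (V_DD − V_GS)/R.
Let x = V_GS − 0.553. Then 197 x² + x − 4.277 = 0, giving x = 0.145 V (positive root), so V_GS = 0.698 V.
I_D = (V_DD − V_GS)/R = (4.83 − 0.698) / 54.8 = 0.0754 mA.

V_GS = 0.698 V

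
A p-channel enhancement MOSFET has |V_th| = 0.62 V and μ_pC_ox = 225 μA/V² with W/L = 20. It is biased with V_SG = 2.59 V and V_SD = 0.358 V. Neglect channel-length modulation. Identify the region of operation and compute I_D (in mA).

Triode; I_D = 2.89 mA

k_p = μ_pC_ox · (W/L) = 4.5 mA/V².
V_ov = V_SG − |V_th| = 2.59 − 0.62 = 1.97 V.
Since V_SD = 0.358 V < V_ov = 1.97 V, the device is in the triode region.
I_D = k_p [V_ov · V_SD − ½ V_SD²] = 4.5 × [1.97 × 0.358 − 0.5 × 0.358²] = 2.89 mA.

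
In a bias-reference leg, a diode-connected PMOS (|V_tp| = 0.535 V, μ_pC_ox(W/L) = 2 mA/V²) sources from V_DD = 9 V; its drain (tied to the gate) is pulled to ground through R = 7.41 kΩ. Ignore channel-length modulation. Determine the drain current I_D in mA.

With gate tied to drain, V_SG = V_SD ≥ V_SG − |V_tp|, so the device is in saturation.
KCL at the drain: ½ k_p (V_SG − |V_tp|)² = (V_DD − V_SG)/R.
Let x = V_SG − 0.535. Then 7.41 x² + x − 8.465 = 0, giving x = 1 V (positive root), so V_SG = 1.54 V.
I_D = (V_DD − V_SG)/R = (9 − 1.54) / 7.41 = 1.01 mA.

I_D = 1.01 mA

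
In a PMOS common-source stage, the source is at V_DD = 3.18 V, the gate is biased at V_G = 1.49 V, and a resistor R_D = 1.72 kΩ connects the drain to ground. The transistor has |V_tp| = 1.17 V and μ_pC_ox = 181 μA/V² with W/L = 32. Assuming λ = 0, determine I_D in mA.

I_D = 0.783 mA

V_SG = V_DD − V_G = 3.18 − 1.49 = 1.69 V, so V_ov = 1.69 − 1.17 = 0.52 V.
k_p = μ_pC_ox · (W/L) = 5.792 mA/V².
Assume saturation: I_D = ½ k_p V_ov² = 0.5 × 5.792 × 0.52² = 0.783 mA, giving V_SD = V_DD − I_D R_D = 3.18 − 0.783 × 1.72 = 1.83 V.
V_SD = 1.83 V ≥ V_ov = 0.52 V, confirming saturation.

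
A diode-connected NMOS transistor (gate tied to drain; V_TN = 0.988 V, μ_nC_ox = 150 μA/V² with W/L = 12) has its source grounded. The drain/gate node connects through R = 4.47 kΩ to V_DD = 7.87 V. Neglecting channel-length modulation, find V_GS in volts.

With gate tied to drain, V_GS = V_DS ≥ V_GS − V_TN, so the device is in saturation.
k_n = μ_nC_ox · (W/L) = 1.8 mA/V².
KCL at the drain: ½ k_n (V_GS − V_TN)² = (V_DD − V_GS)/R.
Let x = V_GS − 0.988. Then 4.02 x² + x − 6.882 = 0, giving x = 1.19 V (positive root), so V_GS = 2.18 V.
I_D = (V_DD − V_GS)/R = (7.87 − 2.18) / 4.47 = 1.27 mA.

V_GS = 2.18 V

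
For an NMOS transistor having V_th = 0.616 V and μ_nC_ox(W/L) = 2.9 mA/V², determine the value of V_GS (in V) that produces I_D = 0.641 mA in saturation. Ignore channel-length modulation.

V_GS = 1.28 V

In saturation I_D = ½ k_n (V_GS − V_th)², so V_GS − V_th = √(2 I_D / k_n) = √(2 × 0.641 / 2.9) = 0.665 V.
V_GS = 0.616 + 0.665 = 1.28 V.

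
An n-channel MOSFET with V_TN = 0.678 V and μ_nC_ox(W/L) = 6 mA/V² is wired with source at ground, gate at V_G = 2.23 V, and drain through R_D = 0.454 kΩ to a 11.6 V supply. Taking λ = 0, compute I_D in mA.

I_D = 7.23 mA

V_GS = V_G = 2.23 V, so V_ov = 2.23 − 0.678 = 1.55 V.
Assume saturation: I_D = ½ k_n V_ov² = 0.5 × 6 × 1.55² = 7.23 mA, giving V_DS = V_DD − I_D R_D = 11.6 − 7.23 × 0.454 = 8.32 V.
V_DS = 8.32 V ≥ V_ov = 1.55 V, confirming saturation.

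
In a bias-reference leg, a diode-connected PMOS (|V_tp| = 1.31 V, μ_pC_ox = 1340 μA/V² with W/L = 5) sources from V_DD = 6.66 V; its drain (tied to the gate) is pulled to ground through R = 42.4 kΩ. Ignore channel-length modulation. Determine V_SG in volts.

With gate tied to drain, V_SG = V_SD ≥ V_SG − |V_tp|, so the device is in saturation.
k_p = μ_pC_ox · (W/L) = 6.7 mA/V².
KCL at the drain: ½ k_p (V_SG − |V_tp|)² = (V_DD − V_SG)/R.
Let x = V_SG − 1.31. Then 142 x² + x − 5.35 = 0, giving x = 0.191 V (positive root), so V_SG = 1.5 V.
I_D = (V_DD − V_SG)/R = (6.66 − 1.5) / 42.4 = 0.122 mA.

V_SG = 1.50 V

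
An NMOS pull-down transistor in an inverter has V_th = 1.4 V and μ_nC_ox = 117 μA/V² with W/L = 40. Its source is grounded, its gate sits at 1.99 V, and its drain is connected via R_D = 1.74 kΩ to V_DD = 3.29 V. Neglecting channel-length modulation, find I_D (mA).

I_D = 0.815 mA

V_GS = V_G = 1.99 V, so V_ov = 1.99 − 1.4 = 0.59 V.
k_n = μ_nC_ox · (W/L) = 4.68 mA/V².
Assume saturation: I_D = ½ k_n V_ov² = 0.5 × 4.68 × 0.59² = 0.815 mA, giving V_DS = V_DD − I_D R_D = 3.29 − 0.815 × 1.74 = 1.87 V.
V_DS = 1.87 V ≥ V_ov = 0.59 V, confirming saturation.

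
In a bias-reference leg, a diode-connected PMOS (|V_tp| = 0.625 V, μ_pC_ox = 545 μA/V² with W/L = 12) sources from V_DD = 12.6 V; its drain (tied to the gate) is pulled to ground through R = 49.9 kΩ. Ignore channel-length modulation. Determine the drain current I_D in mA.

I_D = 0.235 mA

With gate tied to drain, V_SG = V_SD ≥ V_SG − |V_tp|, so the device is in saturation.
k_p = μ_pC_ox · (W/L) = 6.54 mA/V².
KCL at the drain: ½ k_p (V_SG − |V_tp|)² = (V_DD − V_SG)/R.
Let x = V_SG − 0.625. Then 163 x² + x − 11.97 = 0, giving x = 0.268 V (positive root), so V_SG = 0.893 V.
I_D = (V_DD − V_SG)/R = (12.6 − 0.893) / 49.9 = 0.235 mA.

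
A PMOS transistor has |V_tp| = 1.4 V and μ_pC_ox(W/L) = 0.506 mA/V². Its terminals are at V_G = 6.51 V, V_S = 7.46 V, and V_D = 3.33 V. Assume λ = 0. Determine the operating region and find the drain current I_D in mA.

Cutoff; I_D = 0 mA

V_SG = V_S − V_G = 7.46 − 6.51 = 0.95 V; V_SD = V_S − V_D = 7.46 − 3.33 = 4.13 V.
V_SG = 0.95 V < |V_tp| = 1.4 V, so the transistor is in cutoff.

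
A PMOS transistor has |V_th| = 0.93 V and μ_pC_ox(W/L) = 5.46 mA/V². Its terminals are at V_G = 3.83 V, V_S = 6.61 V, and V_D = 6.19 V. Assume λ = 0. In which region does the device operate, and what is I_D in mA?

V_SG = V_S − V_G = 6.61 − 3.83 = 2.78 V; V_SD = V_S − V_D = 6.61 − 6.19 = 0.42 V.
V_ov = V_SG − |V_th| = 2.78 − 0.93 = 1.85 V.
Since V_SD = 0.42 V < V_ov = 1.85 V, the device is in the triode region.
I_D = k_p [V_ov · V_SD − ½ V_SD²] = 5.46 × [1.85 × 0.42 − 0.5 × 0.42²] = 3.76 mA.

Triode; I_D = 3.76 mA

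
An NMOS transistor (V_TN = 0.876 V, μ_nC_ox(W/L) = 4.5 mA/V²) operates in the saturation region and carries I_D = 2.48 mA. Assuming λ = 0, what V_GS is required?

In saturation I_D = ½ k_n (V_GS − V_TN)², so V_GS − V_TN = √(2 I_D / k_n) = √(2 × 2.48 / 4.5) = 1.05 V.
V_GS = 0.876 + 1.05 = 1.93 V.

V_GS = 1.93 V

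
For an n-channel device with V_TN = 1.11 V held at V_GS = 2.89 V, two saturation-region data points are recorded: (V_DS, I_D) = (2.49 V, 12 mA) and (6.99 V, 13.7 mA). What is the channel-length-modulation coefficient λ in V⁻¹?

λ = 0.0342 V⁻¹

With V_GS fixed, I_D ∝ (1 + λ V_DS) in saturation, so I_D2/I_D1 = (1 + λ V_DS2)/(1 + λ V_DS1).
13.7/12 = 1.142 = (1 + 6.99 λ)/(1 + 2.49 λ).
Solving: λ (I_D1 V_DS2 − I_D2 V_DS1) = I_D2 − I_D1, so λ = (13.7 − 12) / (12 × 6.99 − 13.7 × 2.49) = 1.7 / 49.8 = 0.0342 V⁻¹.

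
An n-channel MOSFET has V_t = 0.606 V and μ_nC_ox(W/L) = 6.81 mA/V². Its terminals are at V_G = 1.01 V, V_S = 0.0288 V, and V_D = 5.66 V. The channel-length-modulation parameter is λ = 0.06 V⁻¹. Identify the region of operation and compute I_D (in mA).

Saturation; I_D = 0.641 mA

V_GS = V_G − V_S = 1.01 − 0.0288 = 0.981 V; V_DS = V_D − V_S = 5.66 − 0.0288 = 5.63 V.
V_ov = V_GS − V_t = 0.981 − 0.606 = 0.375 V.
Since V_DS = 5.63 V ≥ V_ov = 0.375 V, the device is in saturation.
I_D = ½ k_n V_ov² (1 + λ V_DS) = 0.5 × 6.81 × 0.375² × (1 + 0.06 × 5.63) = 0.641 mA.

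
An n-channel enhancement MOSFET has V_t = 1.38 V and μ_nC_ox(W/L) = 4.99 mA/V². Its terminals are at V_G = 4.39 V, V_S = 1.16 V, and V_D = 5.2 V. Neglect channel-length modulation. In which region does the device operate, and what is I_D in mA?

Saturation; I_D = 8.54 mA

V_GS = V_G − V_S = 4.39 − 1.16 = 3.23 V; V_DS = V_D − V_S = 5.2 − 1.16 = 4.04 V.
V_ov = V_GS − V_t = 3.23 − 1.38 = 1.85 V.
Since V_DS = 4.04 V ≥ V_ov = 1.85 V, the device is in saturation.
I_D = ½ k_n V_ov² = 0.5 × 4.99 × 1.85² = 8.54 mA.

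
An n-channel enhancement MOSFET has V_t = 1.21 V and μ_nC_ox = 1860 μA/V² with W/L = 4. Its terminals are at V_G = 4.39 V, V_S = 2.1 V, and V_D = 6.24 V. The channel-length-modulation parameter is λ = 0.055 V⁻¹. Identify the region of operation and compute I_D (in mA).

V_GS = V_G − V_S = 4.39 − 2.1 = 2.29 V; V_DS = V_D − V_S = 6.24 − 2.1 = 4.14 V.
k_n = μ_nC_ox · (W/L) = 7.44 mA/V².
V_ov = V_GS − V_t = 2.29 − 1.21 = 1.08 V.
Since V_DS = 4.14 V ≥ V_ov = 1.08 V, the device is in saturation.
I_D = ½ k_n V_ov² (1 + λ V_DS) = 0.5 × 7.44 × 1.08² × (1 + 0.055 × 4.14) = 5.33 mA.

Saturation; I_D = 5.33 mA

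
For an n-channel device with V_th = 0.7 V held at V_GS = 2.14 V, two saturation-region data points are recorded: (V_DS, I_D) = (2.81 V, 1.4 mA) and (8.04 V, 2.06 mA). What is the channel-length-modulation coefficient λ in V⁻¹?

With V_GS fixed, I_D ∝ (1 + λ V_DS) in saturation, so I_D2/I_D1 = (1 + λ V_DS2)/(1 + λ V_DS1).
2.06/1.4 = 1.471 = (1 + 8.04 λ)/(1 + 2.81 λ).
Solving: λ (I_D1 V_DS2 − I_D2 V_DS1) = I_D2 − I_D1, so λ = (2.06 − 1.4) / (1.4 × 8.04 − 2.06 × 2.81) = 0.66 / 5.47 = 0.121 V⁻¹.

λ = 0.121 V⁻¹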